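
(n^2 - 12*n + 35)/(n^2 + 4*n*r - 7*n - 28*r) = (n - 5)/(n + 4*r)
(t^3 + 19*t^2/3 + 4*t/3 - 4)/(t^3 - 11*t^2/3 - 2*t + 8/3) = (t + 6)/(t - 4)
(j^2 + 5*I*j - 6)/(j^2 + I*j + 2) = (j + 3*I)/(j - I)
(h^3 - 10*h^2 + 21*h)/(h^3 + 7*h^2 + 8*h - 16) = h*(h^2 - 10*h + 21)/(h^3 + 7*h^2 + 8*h - 16)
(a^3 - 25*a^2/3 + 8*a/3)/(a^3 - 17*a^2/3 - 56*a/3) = (3*a - 1)/(3*a + 7)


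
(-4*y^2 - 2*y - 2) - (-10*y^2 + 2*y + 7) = 6*y^2 - 4*y - 9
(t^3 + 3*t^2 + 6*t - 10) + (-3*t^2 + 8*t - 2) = t^3 + 14*t - 12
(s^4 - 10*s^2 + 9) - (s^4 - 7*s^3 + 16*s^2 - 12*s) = 7*s^3 - 26*s^2 + 12*s + 9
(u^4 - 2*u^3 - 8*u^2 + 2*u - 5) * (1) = u^4 - 2*u^3 - 8*u^2 + 2*u - 5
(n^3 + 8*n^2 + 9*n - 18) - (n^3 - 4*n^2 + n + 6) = 12*n^2 + 8*n - 24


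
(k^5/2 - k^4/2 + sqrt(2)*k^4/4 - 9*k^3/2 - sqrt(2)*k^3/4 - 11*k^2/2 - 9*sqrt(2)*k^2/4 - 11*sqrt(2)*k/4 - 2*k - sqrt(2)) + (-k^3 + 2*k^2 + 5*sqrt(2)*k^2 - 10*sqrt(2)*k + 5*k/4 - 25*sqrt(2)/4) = k^5/2 - k^4/2 + sqrt(2)*k^4/4 - 11*k^3/2 - sqrt(2)*k^3/4 - 7*k^2/2 + 11*sqrt(2)*k^2/4 - 51*sqrt(2)*k/4 - 3*k/4 - 29*sqrt(2)/4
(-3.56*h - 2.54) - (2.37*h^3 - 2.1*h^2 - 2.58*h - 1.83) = -2.37*h^3 + 2.1*h^2 - 0.98*h - 0.71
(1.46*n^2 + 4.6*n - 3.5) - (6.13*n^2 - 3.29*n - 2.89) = -4.67*n^2 + 7.89*n - 0.61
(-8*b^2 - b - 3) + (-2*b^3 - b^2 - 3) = -2*b^3 - 9*b^2 - b - 6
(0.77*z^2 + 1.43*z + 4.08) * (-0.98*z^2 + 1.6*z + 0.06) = -0.7546*z^4 - 0.1694*z^3 - 1.6642*z^2 + 6.6138*z + 0.2448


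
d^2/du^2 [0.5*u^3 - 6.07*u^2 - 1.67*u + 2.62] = 3.0*u - 12.14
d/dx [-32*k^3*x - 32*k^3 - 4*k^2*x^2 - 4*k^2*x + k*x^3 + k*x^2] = k*(-32*k^2 - 8*k*x - 4*k + 3*x^2 + 2*x)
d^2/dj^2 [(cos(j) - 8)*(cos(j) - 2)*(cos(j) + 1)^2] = -16*sin(j)^4 + 8*sin(j)^2 - 16*cos(j) + 18*cos(3*j) + 2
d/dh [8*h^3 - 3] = 24*h^2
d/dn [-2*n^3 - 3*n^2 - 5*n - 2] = -6*n^2 - 6*n - 5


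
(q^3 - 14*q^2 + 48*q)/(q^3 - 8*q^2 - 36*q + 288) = q/(q + 6)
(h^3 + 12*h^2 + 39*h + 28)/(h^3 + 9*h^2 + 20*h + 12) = (h^2 + 11*h + 28)/(h^2 + 8*h + 12)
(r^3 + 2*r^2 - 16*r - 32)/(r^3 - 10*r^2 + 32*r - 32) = (r^2 + 6*r + 8)/(r^2 - 6*r + 8)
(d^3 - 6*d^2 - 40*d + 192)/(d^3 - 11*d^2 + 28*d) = (d^2 - 2*d - 48)/(d*(d - 7))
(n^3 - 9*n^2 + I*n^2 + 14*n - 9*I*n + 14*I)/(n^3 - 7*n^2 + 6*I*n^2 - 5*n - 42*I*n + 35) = (n - 2)/(n + 5*I)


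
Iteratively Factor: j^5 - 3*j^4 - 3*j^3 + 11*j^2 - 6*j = (j - 1)*(j^4 - 2*j^3 - 5*j^2 + 6*j) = (j - 1)^2*(j^3 - j^2 - 6*j) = j*(j - 1)^2*(j^2 - j - 6) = j*(j - 1)^2*(j + 2)*(j - 3)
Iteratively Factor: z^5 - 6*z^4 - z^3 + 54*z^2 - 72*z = (z + 3)*(z^4 - 9*z^3 + 26*z^2 - 24*z) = (z - 2)*(z + 3)*(z^3 - 7*z^2 + 12*z) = (z - 4)*(z - 2)*(z + 3)*(z^2 - 3*z) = (z - 4)*(z - 3)*(z - 2)*(z + 3)*(z)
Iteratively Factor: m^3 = (m)*(m^2) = m^2*(m)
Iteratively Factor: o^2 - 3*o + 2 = (o - 1)*(o - 2)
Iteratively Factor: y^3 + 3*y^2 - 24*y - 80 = (y + 4)*(y^2 - y - 20) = (y - 5)*(y + 4)*(y + 4)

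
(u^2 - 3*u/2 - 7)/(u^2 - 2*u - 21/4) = 2*(u + 2)/(2*u + 3)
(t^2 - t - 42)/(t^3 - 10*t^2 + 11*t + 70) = (t + 6)/(t^2 - 3*t - 10)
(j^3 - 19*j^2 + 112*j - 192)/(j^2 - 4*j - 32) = (j^2 - 11*j + 24)/(j + 4)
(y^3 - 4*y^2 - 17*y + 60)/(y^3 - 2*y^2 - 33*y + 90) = (y + 4)/(y + 6)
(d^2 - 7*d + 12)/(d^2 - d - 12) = (d - 3)/(d + 3)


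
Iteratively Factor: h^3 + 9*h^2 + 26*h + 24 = (h + 2)*(h^2 + 7*h + 12) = (h + 2)*(h + 3)*(h + 4)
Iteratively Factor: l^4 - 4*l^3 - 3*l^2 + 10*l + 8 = (l - 2)*(l^3 - 2*l^2 - 7*l - 4) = (l - 4)*(l - 2)*(l^2 + 2*l + 1) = (l - 4)*(l - 2)*(l + 1)*(l + 1)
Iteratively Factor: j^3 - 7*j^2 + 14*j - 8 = (j - 2)*(j^2 - 5*j + 4) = (j - 2)*(j - 1)*(j - 4)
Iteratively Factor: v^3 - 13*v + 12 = (v - 3)*(v^2 + 3*v - 4) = (v - 3)*(v - 1)*(v + 4)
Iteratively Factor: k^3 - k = (k)*(k^2 - 1) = k*(k + 1)*(k - 1)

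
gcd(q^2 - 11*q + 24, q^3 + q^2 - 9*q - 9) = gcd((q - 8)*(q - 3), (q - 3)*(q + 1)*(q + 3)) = q - 3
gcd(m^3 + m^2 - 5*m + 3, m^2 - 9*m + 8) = m - 1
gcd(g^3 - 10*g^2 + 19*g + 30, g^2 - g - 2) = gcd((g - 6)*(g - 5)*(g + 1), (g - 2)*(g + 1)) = g + 1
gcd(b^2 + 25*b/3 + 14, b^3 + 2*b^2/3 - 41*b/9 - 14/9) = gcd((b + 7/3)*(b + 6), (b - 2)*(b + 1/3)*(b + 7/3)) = b + 7/3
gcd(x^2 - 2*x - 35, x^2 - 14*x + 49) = x - 7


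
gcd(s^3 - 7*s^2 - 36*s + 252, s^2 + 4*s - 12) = s + 6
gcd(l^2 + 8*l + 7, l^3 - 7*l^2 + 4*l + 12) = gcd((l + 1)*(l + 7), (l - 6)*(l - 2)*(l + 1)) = l + 1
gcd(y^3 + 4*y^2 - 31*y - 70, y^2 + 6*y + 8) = y + 2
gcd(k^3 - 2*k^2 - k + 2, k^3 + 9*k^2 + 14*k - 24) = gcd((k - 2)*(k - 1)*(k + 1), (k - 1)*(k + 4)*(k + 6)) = k - 1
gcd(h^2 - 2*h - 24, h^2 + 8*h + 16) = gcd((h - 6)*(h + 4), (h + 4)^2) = h + 4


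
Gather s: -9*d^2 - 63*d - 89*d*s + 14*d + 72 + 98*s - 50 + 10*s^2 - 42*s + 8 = -9*d^2 - 49*d + 10*s^2 + s*(56 - 89*d) + 30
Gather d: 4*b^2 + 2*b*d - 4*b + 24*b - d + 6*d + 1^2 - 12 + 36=4*b^2 + 20*b + d*(2*b + 5) + 25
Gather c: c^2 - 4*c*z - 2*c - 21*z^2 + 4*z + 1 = c^2 + c*(-4*z - 2) - 21*z^2 + 4*z + 1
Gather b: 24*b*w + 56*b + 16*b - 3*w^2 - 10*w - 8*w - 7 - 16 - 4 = b*(24*w + 72) - 3*w^2 - 18*w - 27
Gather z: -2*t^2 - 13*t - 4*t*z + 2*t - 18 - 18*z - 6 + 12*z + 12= -2*t^2 - 11*t + z*(-4*t - 6) - 12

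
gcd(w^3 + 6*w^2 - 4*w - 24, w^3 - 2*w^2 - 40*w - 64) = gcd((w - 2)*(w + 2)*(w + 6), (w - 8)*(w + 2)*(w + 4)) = w + 2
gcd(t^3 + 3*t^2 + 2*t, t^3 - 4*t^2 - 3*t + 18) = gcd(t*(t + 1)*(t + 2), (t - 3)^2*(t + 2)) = t + 2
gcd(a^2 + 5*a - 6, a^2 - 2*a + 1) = a - 1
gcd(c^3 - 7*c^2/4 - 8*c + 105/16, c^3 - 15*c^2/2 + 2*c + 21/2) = 1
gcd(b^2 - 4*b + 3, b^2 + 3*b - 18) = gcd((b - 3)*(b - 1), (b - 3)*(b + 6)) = b - 3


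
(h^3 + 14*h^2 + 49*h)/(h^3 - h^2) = (h^2 + 14*h + 49)/(h*(h - 1))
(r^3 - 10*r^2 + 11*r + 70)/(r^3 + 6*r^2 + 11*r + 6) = (r^2 - 12*r + 35)/(r^2 + 4*r + 3)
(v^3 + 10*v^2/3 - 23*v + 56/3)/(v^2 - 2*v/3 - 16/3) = (v^2 + 6*v - 7)/(v + 2)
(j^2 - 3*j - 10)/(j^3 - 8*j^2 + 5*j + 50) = 1/(j - 5)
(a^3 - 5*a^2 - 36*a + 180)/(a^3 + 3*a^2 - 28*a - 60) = (a - 6)/(a + 2)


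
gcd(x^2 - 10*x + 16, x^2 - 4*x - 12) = 1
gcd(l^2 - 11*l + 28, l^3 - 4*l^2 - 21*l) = l - 7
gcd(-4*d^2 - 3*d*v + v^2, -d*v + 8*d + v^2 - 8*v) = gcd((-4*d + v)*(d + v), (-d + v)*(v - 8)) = 1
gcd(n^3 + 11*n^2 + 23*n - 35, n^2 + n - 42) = n + 7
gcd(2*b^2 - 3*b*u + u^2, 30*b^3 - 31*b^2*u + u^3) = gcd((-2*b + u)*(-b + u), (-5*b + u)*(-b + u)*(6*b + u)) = -b + u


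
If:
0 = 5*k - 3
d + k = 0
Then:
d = -3/5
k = 3/5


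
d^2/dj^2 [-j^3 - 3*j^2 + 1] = -6*j - 6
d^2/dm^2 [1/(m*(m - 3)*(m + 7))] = 2*(6*m^4 + 32*m^3 - 15*m^2 - 252*m + 441)/(m^3*(m^6 + 12*m^5 - 15*m^4 - 440*m^3 + 315*m^2 + 5292*m - 9261))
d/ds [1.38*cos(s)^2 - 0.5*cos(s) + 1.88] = (0.5 - 2.76*cos(s))*sin(s)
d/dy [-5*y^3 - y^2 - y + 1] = -15*y^2 - 2*y - 1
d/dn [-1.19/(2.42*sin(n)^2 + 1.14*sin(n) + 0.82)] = (5.7596*sin(n) + 1.3566)*cos(n)/(2.42*sin(n)^2 + 1.14*sin(n) + 0.82)^2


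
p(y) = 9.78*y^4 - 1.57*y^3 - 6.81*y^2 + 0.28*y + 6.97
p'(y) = 39.12*y^3 - 4.71*y^2 - 13.62*y + 0.28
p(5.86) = 10991.48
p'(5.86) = 7630.85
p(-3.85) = 2143.28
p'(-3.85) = -2249.54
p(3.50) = 1324.82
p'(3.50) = 1572.18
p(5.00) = 5754.37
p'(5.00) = 4704.43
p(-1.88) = 114.98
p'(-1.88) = -250.70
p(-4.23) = 3133.89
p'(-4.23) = -2987.26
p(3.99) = 2278.68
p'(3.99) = 2355.90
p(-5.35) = 8063.21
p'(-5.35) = -6052.13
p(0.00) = 6.97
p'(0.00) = 0.28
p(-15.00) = 498881.77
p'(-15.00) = -132885.17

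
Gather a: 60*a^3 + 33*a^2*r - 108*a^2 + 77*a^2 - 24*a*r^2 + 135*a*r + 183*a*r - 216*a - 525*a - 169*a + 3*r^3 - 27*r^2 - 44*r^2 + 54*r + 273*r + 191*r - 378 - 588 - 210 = 60*a^3 + a^2*(33*r - 31) + a*(-24*r^2 + 318*r - 910) + 3*r^3 - 71*r^2 + 518*r - 1176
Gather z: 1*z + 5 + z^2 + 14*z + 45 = z^2 + 15*z + 50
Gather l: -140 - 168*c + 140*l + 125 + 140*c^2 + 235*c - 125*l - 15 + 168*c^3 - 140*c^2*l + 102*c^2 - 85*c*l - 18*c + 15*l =168*c^3 + 242*c^2 + 49*c + l*(-140*c^2 - 85*c + 30) - 30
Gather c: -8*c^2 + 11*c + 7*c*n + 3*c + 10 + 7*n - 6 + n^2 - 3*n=-8*c^2 + c*(7*n + 14) + n^2 + 4*n + 4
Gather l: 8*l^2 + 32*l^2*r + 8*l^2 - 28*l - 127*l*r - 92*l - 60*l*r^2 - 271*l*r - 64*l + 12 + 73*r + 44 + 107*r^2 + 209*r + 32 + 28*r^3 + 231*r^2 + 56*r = l^2*(32*r + 16) + l*(-60*r^2 - 398*r - 184) + 28*r^3 + 338*r^2 + 338*r + 88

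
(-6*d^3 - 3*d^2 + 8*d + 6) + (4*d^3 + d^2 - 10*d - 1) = -2*d^3 - 2*d^2 - 2*d + 5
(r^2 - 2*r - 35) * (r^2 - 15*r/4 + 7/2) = r^4 - 23*r^3/4 - 24*r^2 + 497*r/4 - 245/2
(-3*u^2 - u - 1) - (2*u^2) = -5*u^2 - u - 1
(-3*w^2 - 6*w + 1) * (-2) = 6*w^2 + 12*w - 2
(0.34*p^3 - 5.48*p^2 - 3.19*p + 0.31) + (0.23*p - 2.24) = 0.34*p^3 - 5.48*p^2 - 2.96*p - 1.93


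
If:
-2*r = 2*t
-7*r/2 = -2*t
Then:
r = 0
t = 0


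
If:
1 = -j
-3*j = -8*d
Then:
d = -3/8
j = -1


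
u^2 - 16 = (u - 4)*(u + 4)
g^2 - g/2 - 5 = (g - 5/2)*(g + 2)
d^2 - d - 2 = (d - 2)*(d + 1)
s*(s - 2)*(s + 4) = s^3 + 2*s^2 - 8*s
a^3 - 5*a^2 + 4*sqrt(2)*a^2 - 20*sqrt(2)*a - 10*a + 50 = (a - 5)*(a - sqrt(2))*(a + 5*sqrt(2))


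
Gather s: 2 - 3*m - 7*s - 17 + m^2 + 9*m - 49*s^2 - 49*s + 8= m^2 + 6*m - 49*s^2 - 56*s - 7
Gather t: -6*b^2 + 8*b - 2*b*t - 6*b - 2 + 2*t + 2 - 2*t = -6*b^2 - 2*b*t + 2*b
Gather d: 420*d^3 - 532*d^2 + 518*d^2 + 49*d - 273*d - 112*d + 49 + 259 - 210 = 420*d^3 - 14*d^2 - 336*d + 98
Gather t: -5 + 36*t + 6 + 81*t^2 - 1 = 81*t^2 + 36*t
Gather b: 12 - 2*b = 12 - 2*b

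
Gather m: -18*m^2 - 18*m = -18*m^2 - 18*m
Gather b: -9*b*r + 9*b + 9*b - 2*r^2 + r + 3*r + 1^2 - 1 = b*(18 - 9*r) - 2*r^2 + 4*r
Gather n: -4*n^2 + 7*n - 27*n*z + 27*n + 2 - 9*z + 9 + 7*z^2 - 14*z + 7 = -4*n^2 + n*(34 - 27*z) + 7*z^2 - 23*z + 18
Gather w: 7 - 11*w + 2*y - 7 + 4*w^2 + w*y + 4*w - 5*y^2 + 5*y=4*w^2 + w*(y - 7) - 5*y^2 + 7*y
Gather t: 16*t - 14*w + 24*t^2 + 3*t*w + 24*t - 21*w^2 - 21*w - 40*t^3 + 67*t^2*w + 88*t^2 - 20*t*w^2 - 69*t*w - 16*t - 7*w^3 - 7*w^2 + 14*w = -40*t^3 + t^2*(67*w + 112) + t*(-20*w^2 - 66*w + 24) - 7*w^3 - 28*w^2 - 21*w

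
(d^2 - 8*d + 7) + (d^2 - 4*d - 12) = 2*d^2 - 12*d - 5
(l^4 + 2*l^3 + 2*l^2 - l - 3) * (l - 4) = l^5 - 2*l^4 - 6*l^3 - 9*l^2 + l + 12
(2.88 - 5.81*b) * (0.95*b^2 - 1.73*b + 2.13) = -5.5195*b^3 + 12.7873*b^2 - 17.3577*b + 6.1344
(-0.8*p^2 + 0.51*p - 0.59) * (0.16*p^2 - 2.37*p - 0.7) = -0.128*p^4 + 1.9776*p^3 - 0.7431*p^2 + 1.0413*p + 0.413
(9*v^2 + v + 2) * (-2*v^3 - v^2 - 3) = -18*v^5 - 11*v^4 - 5*v^3 - 29*v^2 - 3*v - 6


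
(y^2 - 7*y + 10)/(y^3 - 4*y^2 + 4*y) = (y - 5)/(y*(y - 2))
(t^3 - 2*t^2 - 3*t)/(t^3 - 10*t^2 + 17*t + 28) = t*(t - 3)/(t^2 - 11*t + 28)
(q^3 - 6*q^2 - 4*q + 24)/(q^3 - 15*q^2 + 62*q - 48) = (q^2 - 4)/(q^2 - 9*q + 8)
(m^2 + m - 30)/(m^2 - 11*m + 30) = (m + 6)/(m - 6)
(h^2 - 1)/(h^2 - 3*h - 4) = (h - 1)/(h - 4)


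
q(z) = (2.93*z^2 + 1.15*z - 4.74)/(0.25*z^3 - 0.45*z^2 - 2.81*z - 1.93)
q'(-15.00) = -0.04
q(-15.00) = -0.70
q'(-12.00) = -0.07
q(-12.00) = -0.87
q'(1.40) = -1.36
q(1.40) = -0.43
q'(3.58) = -6.87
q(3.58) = -5.87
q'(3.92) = -15.10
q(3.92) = -9.33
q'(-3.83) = -1.02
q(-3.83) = -2.86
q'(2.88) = -2.63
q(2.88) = -2.94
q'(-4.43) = -0.65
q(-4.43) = -2.38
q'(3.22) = -3.88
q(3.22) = -4.02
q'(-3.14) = -2.19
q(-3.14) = -3.89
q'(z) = (5.86*z + 1.15)/(0.25*z^3 - 0.45*z^2 - 2.81*z - 1.93) + (-0.75*z^2 + 0.9*z + 2.81)*(2.93*z^2 + 1.15*z - 4.74)/(0.25*z^3 - 0.45*z^2 - 2.81*z - 1.93)^2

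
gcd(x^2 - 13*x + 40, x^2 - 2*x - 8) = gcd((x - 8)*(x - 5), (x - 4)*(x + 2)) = 1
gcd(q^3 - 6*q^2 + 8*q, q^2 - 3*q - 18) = 1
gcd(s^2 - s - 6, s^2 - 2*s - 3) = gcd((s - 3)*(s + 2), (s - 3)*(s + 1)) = s - 3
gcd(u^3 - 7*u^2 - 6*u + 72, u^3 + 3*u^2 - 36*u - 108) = u^2 - 3*u - 18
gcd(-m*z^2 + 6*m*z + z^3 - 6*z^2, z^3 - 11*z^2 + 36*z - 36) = z - 6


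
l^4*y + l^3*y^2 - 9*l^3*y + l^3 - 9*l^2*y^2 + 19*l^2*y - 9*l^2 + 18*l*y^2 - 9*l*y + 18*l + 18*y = (l - 6)*(l - 3)*(l + y)*(l*y + 1)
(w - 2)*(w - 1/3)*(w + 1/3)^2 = w^4 - 5*w^3/3 - 7*w^2/9 + 5*w/27 + 2/27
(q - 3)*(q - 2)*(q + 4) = q^3 - q^2 - 14*q + 24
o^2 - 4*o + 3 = (o - 3)*(o - 1)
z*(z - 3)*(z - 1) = z^3 - 4*z^2 + 3*z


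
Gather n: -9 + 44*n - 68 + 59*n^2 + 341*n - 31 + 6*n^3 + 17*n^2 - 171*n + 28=6*n^3 + 76*n^2 + 214*n - 80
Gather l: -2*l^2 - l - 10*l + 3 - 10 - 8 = -2*l^2 - 11*l - 15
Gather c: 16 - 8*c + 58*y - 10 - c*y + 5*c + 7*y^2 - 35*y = c*(-y - 3) + 7*y^2 + 23*y + 6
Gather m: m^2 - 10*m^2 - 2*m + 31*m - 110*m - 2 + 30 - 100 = -9*m^2 - 81*m - 72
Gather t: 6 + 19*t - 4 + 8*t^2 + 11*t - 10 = 8*t^2 + 30*t - 8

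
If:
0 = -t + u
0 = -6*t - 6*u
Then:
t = 0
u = 0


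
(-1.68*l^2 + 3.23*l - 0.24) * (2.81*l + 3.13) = -4.7208*l^3 + 3.8179*l^2 + 9.4355*l - 0.7512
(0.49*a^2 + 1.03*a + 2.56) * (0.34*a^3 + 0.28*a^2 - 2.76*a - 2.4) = 0.1666*a^5 + 0.4874*a^4 - 0.1936*a^3 - 3.302*a^2 - 9.5376*a - 6.144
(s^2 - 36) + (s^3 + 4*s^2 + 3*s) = s^3 + 5*s^2 + 3*s - 36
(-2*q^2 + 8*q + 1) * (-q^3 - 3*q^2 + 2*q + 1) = 2*q^5 - 2*q^4 - 29*q^3 + 11*q^2 + 10*q + 1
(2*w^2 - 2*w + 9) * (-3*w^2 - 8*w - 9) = -6*w^4 - 10*w^3 - 29*w^2 - 54*w - 81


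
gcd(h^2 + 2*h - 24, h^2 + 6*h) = h + 6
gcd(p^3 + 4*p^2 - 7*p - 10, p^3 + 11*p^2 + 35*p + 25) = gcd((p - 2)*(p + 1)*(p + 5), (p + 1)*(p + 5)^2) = p^2 + 6*p + 5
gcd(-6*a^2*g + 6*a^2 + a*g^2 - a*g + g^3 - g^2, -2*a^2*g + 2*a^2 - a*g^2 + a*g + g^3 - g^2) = 2*a*g - 2*a - g^2 + g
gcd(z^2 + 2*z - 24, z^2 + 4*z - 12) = z + 6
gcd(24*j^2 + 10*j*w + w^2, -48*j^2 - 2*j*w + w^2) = 6*j + w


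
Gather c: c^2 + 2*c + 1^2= c^2 + 2*c + 1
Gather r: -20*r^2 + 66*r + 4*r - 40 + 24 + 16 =-20*r^2 + 70*r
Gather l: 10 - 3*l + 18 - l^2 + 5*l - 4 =-l^2 + 2*l + 24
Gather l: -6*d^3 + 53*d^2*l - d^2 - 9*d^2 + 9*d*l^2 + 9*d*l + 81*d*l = -6*d^3 - 10*d^2 + 9*d*l^2 + l*(53*d^2 + 90*d)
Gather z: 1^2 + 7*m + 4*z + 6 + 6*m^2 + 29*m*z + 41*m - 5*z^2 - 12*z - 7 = 6*m^2 + 48*m - 5*z^2 + z*(29*m - 8)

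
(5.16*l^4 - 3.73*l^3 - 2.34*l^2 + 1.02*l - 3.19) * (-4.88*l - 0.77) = -25.1808*l^5 + 14.2292*l^4 + 14.2913*l^3 - 3.1758*l^2 + 14.7818*l + 2.4563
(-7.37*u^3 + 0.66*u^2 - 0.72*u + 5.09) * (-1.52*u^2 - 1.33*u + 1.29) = 11.2024*u^5 + 8.7989*u^4 - 9.2907*u^3 - 5.9278*u^2 - 7.6985*u + 6.5661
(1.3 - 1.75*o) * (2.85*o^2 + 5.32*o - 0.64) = -4.9875*o^3 - 5.605*o^2 + 8.036*o - 0.832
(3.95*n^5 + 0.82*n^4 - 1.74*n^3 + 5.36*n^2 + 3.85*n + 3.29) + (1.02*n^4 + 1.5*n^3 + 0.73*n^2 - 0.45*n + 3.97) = 3.95*n^5 + 1.84*n^4 - 0.24*n^3 + 6.09*n^2 + 3.4*n + 7.26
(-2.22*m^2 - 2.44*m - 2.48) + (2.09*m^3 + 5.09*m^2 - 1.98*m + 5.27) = 2.09*m^3 + 2.87*m^2 - 4.42*m + 2.79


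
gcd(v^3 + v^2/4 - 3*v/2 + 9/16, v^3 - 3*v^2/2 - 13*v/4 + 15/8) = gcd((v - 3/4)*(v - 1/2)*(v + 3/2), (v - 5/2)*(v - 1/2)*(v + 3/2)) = v^2 + v - 3/4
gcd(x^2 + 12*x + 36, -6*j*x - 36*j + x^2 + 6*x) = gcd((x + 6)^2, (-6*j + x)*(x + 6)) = x + 6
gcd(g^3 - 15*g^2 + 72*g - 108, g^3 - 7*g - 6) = g - 3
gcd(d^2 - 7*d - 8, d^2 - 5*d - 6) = d + 1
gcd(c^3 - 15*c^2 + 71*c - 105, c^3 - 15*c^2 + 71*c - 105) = c^3 - 15*c^2 + 71*c - 105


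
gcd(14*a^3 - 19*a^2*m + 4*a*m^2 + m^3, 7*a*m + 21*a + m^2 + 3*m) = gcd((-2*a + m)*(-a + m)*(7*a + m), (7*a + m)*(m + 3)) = 7*a + m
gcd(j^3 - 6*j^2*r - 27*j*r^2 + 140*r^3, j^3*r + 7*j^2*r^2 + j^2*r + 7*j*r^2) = 1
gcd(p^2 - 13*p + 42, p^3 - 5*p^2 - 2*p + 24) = 1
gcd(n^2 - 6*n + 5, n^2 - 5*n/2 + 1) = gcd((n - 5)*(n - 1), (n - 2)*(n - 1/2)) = 1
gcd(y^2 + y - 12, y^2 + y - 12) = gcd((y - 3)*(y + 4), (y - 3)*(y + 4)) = y^2 + y - 12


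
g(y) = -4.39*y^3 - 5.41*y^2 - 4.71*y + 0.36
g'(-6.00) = -413.91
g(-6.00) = 782.10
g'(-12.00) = -1771.35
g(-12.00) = 6863.76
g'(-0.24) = -2.87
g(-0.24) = 1.24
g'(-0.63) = -3.12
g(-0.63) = 2.28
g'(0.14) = -6.48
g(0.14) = -0.42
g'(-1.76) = -26.46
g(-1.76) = 15.82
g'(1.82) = -68.03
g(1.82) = -52.60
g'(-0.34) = -2.55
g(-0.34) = 1.51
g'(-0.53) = -2.67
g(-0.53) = 1.99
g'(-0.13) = -3.53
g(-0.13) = 0.89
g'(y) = -13.17*y^2 - 10.82*y - 4.71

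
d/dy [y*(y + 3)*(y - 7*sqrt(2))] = 3*y^2 - 14*sqrt(2)*y + 6*y - 21*sqrt(2)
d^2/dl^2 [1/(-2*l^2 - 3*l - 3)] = 2*(4*l^2 + 6*l - (4*l + 3)^2 + 6)/(2*l^2 + 3*l + 3)^3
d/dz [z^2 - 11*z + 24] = 2*z - 11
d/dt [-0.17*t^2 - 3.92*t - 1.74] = -0.34*t - 3.92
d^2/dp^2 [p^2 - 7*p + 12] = 2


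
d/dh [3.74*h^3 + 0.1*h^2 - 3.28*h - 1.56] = 11.22*h^2 + 0.2*h - 3.28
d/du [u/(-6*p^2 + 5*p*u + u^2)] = (-6*p^2 + 5*p*u + u^2 - u*(5*p + 2*u))/(-6*p^2 + 5*p*u + u^2)^2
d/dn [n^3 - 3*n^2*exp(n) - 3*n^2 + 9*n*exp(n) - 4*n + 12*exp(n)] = -3*n^2*exp(n) + 3*n^2 + 3*n*exp(n) - 6*n + 21*exp(n) - 4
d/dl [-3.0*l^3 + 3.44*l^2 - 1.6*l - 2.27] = -9.0*l^2 + 6.88*l - 1.6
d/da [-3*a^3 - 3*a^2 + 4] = 3*a*(-3*a - 2)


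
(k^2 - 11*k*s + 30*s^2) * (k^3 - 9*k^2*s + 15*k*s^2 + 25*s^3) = k^5 - 20*k^4*s + 144*k^3*s^2 - 410*k^2*s^3 + 175*k*s^4 + 750*s^5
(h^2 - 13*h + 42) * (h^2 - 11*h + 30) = h^4 - 24*h^3 + 215*h^2 - 852*h + 1260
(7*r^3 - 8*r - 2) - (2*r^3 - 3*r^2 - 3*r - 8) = 5*r^3 + 3*r^2 - 5*r + 6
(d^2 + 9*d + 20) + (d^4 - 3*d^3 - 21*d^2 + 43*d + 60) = d^4 - 3*d^3 - 20*d^2 + 52*d + 80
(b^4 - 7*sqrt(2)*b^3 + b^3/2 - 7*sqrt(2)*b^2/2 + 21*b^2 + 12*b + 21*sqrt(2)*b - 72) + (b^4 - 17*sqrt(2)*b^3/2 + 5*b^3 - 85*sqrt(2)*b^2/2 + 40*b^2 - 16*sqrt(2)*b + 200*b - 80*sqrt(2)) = 2*b^4 - 31*sqrt(2)*b^3/2 + 11*b^3/2 - 46*sqrt(2)*b^2 + 61*b^2 + 5*sqrt(2)*b + 212*b - 80*sqrt(2) - 72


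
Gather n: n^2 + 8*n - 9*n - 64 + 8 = n^2 - n - 56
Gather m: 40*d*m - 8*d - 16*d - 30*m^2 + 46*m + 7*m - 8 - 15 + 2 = -24*d - 30*m^2 + m*(40*d + 53) - 21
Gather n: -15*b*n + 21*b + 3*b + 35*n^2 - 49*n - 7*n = 24*b + 35*n^2 + n*(-15*b - 56)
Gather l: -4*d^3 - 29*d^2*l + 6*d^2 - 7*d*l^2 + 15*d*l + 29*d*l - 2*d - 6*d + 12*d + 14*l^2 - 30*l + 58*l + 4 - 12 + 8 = -4*d^3 + 6*d^2 + 4*d + l^2*(14 - 7*d) + l*(-29*d^2 + 44*d + 28)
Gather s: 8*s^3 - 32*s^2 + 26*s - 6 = 8*s^3 - 32*s^2 + 26*s - 6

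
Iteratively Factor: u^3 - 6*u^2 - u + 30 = (u - 5)*(u^2 - u - 6) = (u - 5)*(u - 3)*(u + 2)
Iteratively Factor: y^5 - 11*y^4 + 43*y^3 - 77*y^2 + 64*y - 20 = (y - 1)*(y^4 - 10*y^3 + 33*y^2 - 44*y + 20) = (y - 2)*(y - 1)*(y^3 - 8*y^2 + 17*y - 10) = (y - 5)*(y - 2)*(y - 1)*(y^2 - 3*y + 2) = (y - 5)*(y - 2)*(y - 1)^2*(y - 2)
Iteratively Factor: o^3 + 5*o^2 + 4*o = (o)*(o^2 + 5*o + 4) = o*(o + 4)*(o + 1)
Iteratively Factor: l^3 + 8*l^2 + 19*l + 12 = (l + 4)*(l^2 + 4*l + 3) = (l + 3)*(l + 4)*(l + 1)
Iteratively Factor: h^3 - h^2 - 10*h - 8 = (h + 1)*(h^2 - 2*h - 8) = (h + 1)*(h + 2)*(h - 4)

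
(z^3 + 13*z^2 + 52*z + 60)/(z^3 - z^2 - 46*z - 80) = (z + 6)/(z - 8)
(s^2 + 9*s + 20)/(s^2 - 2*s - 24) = (s + 5)/(s - 6)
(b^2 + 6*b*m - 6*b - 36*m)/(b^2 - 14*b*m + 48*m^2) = (b^2 + 6*b*m - 6*b - 36*m)/(b^2 - 14*b*m + 48*m^2)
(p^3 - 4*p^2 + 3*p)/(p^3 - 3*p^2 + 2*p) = (p - 3)/(p - 2)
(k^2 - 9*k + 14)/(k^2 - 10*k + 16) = (k - 7)/(k - 8)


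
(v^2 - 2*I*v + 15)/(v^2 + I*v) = (v^2 - 2*I*v + 15)/(v*(v + I))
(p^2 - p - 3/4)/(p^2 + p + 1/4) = (2*p - 3)/(2*p + 1)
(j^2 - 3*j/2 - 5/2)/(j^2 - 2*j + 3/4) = 2*(2*j^2 - 3*j - 5)/(4*j^2 - 8*j + 3)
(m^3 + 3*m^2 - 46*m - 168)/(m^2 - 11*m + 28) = (m^2 + 10*m + 24)/(m - 4)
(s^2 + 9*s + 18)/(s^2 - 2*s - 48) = (s + 3)/(s - 8)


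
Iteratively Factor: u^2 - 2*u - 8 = (u + 2)*(u - 4)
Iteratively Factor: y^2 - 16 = (y + 4)*(y - 4)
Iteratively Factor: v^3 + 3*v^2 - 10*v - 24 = (v + 2)*(v^2 + v - 12) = (v + 2)*(v + 4)*(v - 3)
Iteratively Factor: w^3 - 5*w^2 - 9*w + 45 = (w + 3)*(w^2 - 8*w + 15) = (w - 5)*(w + 3)*(w - 3)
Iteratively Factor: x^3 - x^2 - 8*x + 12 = (x - 2)*(x^2 + x - 6) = (x - 2)*(x + 3)*(x - 2)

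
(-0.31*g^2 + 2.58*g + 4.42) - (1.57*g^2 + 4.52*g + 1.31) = -1.88*g^2 - 1.94*g + 3.11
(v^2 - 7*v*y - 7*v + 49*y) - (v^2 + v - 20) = -7*v*y - 8*v + 49*y + 20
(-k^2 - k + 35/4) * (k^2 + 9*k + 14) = -k^4 - 10*k^3 - 57*k^2/4 + 259*k/4 + 245/2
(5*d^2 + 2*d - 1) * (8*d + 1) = 40*d^3 + 21*d^2 - 6*d - 1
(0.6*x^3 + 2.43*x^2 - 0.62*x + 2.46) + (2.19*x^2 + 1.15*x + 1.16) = 0.6*x^3 + 4.62*x^2 + 0.53*x + 3.62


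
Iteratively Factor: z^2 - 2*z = (z - 2)*(z)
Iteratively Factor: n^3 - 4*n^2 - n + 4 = (n - 1)*(n^2 - 3*n - 4) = (n - 4)*(n - 1)*(n + 1)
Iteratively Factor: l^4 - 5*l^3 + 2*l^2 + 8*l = (l - 4)*(l^3 - l^2 - 2*l) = (l - 4)*(l - 2)*(l^2 + l) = l*(l - 4)*(l - 2)*(l + 1)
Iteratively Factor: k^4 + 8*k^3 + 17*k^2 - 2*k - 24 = (k + 4)*(k^3 + 4*k^2 + k - 6) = (k + 3)*(k + 4)*(k^2 + k - 2) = (k + 2)*(k + 3)*(k + 4)*(k - 1)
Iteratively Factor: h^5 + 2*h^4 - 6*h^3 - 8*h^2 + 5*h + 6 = (h + 3)*(h^4 - h^3 - 3*h^2 + h + 2) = (h - 2)*(h + 3)*(h^3 + h^2 - h - 1) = (h - 2)*(h - 1)*(h + 3)*(h^2 + 2*h + 1) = (h - 2)*(h - 1)*(h + 1)*(h + 3)*(h + 1)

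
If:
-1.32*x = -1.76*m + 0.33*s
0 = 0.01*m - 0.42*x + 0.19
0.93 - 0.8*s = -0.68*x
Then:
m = 0.64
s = 1.56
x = 0.47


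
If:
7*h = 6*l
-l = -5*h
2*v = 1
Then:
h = 0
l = 0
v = 1/2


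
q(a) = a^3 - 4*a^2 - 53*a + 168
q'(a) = 3*a^2 - 8*a - 53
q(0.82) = 122.40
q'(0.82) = -57.54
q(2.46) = 28.30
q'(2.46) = -54.53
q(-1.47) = 234.09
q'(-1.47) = -34.76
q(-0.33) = 185.02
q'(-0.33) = -50.03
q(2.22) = 41.57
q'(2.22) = -55.97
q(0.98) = 113.16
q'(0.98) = -57.96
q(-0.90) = 211.73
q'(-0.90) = -43.37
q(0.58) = 136.11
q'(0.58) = -56.63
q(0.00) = 168.00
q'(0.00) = -53.00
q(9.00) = 96.00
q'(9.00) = 118.00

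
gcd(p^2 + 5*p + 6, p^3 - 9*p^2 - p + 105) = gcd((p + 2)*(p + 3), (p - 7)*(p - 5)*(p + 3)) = p + 3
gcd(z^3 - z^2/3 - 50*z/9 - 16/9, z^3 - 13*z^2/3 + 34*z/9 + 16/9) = z^2 - 7*z/3 - 8/9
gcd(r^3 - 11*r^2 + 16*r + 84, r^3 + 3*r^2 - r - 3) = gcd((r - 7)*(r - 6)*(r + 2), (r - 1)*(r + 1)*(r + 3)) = 1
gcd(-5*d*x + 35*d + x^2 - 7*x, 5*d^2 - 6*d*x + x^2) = -5*d + x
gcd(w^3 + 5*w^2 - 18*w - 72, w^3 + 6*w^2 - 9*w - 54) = w^2 + 9*w + 18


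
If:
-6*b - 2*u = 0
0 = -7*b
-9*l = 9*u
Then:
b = 0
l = 0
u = 0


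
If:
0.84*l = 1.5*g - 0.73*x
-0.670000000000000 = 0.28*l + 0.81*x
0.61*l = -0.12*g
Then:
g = -0.37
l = 0.07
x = -0.85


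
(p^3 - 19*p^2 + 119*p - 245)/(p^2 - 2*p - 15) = (p^2 - 14*p + 49)/(p + 3)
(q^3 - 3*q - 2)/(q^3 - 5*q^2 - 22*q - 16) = (q^2 - q - 2)/(q^2 - 6*q - 16)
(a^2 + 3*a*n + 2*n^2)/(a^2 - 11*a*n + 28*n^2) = (a^2 + 3*a*n + 2*n^2)/(a^2 - 11*a*n + 28*n^2)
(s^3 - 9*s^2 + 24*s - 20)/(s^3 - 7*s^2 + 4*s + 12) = (s^2 - 7*s + 10)/(s^2 - 5*s - 6)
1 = 1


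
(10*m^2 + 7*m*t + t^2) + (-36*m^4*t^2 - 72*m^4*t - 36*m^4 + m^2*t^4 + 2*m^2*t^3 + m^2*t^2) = -36*m^4*t^2 - 72*m^4*t - 36*m^4 + m^2*t^4 + 2*m^2*t^3 + m^2*t^2 + 10*m^2 + 7*m*t + t^2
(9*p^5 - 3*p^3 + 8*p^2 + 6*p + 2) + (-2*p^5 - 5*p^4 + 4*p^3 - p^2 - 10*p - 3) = 7*p^5 - 5*p^4 + p^3 + 7*p^2 - 4*p - 1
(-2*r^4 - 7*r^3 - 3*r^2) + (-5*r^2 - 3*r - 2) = -2*r^4 - 7*r^3 - 8*r^2 - 3*r - 2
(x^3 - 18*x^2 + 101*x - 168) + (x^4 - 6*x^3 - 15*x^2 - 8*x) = x^4 - 5*x^3 - 33*x^2 + 93*x - 168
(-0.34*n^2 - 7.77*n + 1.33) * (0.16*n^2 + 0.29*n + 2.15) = -0.0544*n^4 - 1.3418*n^3 - 2.7715*n^2 - 16.3198*n + 2.8595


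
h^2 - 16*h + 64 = (h - 8)^2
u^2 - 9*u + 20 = (u - 5)*(u - 4)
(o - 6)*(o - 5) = o^2 - 11*o + 30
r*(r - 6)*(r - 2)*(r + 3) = r^4 - 5*r^3 - 12*r^2 + 36*r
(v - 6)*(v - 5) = v^2 - 11*v + 30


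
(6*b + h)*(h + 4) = 6*b*h + 24*b + h^2 + 4*h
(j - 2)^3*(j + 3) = j^4 - 3*j^3 - 6*j^2 + 28*j - 24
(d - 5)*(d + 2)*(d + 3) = d^3 - 19*d - 30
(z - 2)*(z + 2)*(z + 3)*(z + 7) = z^4 + 10*z^3 + 17*z^2 - 40*z - 84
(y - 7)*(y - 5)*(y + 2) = y^3 - 10*y^2 + 11*y + 70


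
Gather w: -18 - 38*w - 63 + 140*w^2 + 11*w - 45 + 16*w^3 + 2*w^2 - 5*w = 16*w^3 + 142*w^2 - 32*w - 126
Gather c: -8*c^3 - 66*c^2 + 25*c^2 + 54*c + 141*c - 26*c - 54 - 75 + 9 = -8*c^3 - 41*c^2 + 169*c - 120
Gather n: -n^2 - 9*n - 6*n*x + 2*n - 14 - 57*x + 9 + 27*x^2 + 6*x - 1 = -n^2 + n*(-6*x - 7) + 27*x^2 - 51*x - 6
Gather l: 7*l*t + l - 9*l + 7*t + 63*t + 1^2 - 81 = l*(7*t - 8) + 70*t - 80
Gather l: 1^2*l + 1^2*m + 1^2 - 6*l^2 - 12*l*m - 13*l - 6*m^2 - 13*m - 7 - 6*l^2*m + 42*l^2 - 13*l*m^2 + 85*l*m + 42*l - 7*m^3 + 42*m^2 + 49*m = l^2*(36 - 6*m) + l*(-13*m^2 + 73*m + 30) - 7*m^3 + 36*m^2 + 37*m - 6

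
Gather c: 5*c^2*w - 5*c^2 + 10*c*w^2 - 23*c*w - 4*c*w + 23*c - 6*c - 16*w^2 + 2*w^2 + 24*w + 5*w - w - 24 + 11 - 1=c^2*(5*w - 5) + c*(10*w^2 - 27*w + 17) - 14*w^2 + 28*w - 14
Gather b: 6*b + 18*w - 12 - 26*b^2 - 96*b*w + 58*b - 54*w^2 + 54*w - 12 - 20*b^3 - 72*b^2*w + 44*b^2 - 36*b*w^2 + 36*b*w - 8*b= -20*b^3 + b^2*(18 - 72*w) + b*(-36*w^2 - 60*w + 56) - 54*w^2 + 72*w - 24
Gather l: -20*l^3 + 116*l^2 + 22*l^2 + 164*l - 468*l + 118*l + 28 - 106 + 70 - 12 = -20*l^3 + 138*l^2 - 186*l - 20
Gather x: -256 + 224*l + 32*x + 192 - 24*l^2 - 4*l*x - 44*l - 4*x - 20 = -24*l^2 + 180*l + x*(28 - 4*l) - 84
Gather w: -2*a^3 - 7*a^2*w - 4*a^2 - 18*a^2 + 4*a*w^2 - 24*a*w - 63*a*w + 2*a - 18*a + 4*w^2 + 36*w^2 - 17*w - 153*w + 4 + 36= -2*a^3 - 22*a^2 - 16*a + w^2*(4*a + 40) + w*(-7*a^2 - 87*a - 170) + 40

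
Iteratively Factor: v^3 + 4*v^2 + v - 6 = (v + 2)*(v^2 + 2*v - 3) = (v - 1)*(v + 2)*(v + 3)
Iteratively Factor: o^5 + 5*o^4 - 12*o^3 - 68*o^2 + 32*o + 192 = (o + 4)*(o^4 + o^3 - 16*o^2 - 4*o + 48) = (o - 3)*(o + 4)*(o^3 + 4*o^2 - 4*o - 16) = (o - 3)*(o + 2)*(o + 4)*(o^2 + 2*o - 8) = (o - 3)*(o + 2)*(o + 4)^2*(o - 2)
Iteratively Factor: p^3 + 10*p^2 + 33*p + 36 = (p + 4)*(p^2 + 6*p + 9) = (p + 3)*(p + 4)*(p + 3)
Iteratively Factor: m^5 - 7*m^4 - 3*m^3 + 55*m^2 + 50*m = (m + 1)*(m^4 - 8*m^3 + 5*m^2 + 50*m) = (m - 5)*(m + 1)*(m^3 - 3*m^2 - 10*m) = (m - 5)*(m + 1)*(m + 2)*(m^2 - 5*m) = (m - 5)^2*(m + 1)*(m + 2)*(m)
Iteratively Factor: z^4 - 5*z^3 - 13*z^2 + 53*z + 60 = (z + 1)*(z^3 - 6*z^2 - 7*z + 60) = (z - 5)*(z + 1)*(z^2 - z - 12) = (z - 5)*(z - 4)*(z + 1)*(z + 3)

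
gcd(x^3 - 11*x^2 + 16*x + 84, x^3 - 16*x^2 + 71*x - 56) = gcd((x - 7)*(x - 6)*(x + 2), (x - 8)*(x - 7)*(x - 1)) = x - 7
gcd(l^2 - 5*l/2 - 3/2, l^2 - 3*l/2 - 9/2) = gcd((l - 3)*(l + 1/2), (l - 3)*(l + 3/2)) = l - 3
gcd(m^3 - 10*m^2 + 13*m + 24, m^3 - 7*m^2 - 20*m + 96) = m^2 - 11*m + 24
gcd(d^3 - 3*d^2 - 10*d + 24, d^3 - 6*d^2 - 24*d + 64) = d - 2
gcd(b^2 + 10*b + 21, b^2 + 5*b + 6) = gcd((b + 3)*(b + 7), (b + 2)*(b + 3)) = b + 3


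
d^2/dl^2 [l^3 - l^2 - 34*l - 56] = 6*l - 2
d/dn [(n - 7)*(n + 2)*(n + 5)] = 3*n^2 - 39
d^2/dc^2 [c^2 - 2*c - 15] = 2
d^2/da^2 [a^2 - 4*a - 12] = 2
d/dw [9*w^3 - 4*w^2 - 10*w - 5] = 27*w^2 - 8*w - 10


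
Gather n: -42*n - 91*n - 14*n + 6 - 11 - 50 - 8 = -147*n - 63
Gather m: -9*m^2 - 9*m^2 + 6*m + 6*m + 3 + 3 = -18*m^2 + 12*m + 6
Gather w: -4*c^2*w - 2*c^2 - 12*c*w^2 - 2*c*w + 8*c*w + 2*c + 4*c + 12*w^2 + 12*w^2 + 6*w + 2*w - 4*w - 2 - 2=-2*c^2 + 6*c + w^2*(24 - 12*c) + w*(-4*c^2 + 6*c + 4) - 4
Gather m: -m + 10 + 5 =15 - m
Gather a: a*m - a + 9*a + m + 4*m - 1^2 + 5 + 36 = a*(m + 8) + 5*m + 40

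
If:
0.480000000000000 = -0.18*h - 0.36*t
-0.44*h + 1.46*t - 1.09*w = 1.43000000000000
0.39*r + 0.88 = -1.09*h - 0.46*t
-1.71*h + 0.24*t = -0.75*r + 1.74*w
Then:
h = 2.82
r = -6.90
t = -2.74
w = -6.12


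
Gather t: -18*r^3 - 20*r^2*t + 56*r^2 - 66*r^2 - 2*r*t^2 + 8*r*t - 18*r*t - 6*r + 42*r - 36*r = -18*r^3 - 10*r^2 - 2*r*t^2 + t*(-20*r^2 - 10*r)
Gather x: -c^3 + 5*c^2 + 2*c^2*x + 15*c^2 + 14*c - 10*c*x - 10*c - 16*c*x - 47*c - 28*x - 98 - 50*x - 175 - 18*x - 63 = -c^3 + 20*c^2 - 43*c + x*(2*c^2 - 26*c - 96) - 336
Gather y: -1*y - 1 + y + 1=0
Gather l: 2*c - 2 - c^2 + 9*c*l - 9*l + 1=-c^2 + 2*c + l*(9*c - 9) - 1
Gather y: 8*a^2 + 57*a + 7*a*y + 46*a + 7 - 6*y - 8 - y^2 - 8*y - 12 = 8*a^2 + 103*a - y^2 + y*(7*a - 14) - 13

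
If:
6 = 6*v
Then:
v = 1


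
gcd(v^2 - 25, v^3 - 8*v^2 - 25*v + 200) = v^2 - 25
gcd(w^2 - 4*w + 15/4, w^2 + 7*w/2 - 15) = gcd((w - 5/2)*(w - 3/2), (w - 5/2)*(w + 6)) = w - 5/2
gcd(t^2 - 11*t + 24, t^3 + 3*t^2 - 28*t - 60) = 1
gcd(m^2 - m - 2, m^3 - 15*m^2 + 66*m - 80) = m - 2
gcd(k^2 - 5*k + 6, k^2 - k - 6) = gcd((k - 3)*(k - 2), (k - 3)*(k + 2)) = k - 3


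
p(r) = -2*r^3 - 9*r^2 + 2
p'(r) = -6*r^2 - 18*r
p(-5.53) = 65.00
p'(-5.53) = -83.95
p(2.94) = -126.62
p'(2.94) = -104.78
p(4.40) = -342.61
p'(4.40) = -195.36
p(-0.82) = -2.95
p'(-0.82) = 10.73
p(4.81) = -428.79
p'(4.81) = -225.40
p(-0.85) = -3.27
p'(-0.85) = 10.96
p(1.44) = -22.63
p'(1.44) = -38.36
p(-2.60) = -23.69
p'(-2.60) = 6.24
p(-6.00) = 110.00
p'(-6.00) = -108.00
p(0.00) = 2.00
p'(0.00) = 0.00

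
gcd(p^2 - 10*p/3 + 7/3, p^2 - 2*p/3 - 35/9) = p - 7/3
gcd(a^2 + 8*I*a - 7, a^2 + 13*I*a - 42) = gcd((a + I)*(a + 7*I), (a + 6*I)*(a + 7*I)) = a + 7*I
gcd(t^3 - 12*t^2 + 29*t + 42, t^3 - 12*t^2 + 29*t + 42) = t^3 - 12*t^2 + 29*t + 42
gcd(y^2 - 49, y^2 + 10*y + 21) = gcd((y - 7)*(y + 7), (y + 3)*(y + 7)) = y + 7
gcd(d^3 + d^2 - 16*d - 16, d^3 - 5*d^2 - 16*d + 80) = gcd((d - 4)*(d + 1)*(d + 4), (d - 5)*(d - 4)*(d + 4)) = d^2 - 16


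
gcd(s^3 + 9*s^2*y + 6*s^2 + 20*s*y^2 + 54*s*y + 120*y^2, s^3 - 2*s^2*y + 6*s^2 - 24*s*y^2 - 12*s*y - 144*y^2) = s^2 + 4*s*y + 6*s + 24*y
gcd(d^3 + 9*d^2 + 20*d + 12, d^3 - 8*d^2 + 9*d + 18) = d + 1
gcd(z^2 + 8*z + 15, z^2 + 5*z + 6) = z + 3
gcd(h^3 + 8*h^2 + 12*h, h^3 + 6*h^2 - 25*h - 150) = h + 6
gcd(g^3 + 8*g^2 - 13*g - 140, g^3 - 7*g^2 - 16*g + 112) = g - 4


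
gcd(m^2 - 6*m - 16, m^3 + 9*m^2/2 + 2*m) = 1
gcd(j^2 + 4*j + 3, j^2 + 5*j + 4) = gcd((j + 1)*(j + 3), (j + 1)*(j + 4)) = j + 1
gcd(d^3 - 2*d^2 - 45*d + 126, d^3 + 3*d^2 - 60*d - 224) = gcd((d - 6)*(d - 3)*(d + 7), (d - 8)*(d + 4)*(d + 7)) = d + 7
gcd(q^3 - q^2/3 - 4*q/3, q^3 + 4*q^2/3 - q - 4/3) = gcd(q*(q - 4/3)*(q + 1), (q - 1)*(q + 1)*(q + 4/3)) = q + 1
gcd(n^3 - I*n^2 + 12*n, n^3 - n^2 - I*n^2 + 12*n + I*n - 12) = n^2 - I*n + 12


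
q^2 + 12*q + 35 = (q + 5)*(q + 7)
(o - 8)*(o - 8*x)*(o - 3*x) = o^3 - 11*o^2*x - 8*o^2 + 24*o*x^2 + 88*o*x - 192*x^2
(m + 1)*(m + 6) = m^2 + 7*m + 6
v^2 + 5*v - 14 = (v - 2)*(v + 7)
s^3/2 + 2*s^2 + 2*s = s*(s/2 + 1)*(s + 2)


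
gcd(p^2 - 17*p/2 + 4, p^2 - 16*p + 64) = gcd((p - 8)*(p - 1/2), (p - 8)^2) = p - 8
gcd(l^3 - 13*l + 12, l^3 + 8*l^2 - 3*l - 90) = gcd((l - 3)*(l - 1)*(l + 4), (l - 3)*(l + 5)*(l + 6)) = l - 3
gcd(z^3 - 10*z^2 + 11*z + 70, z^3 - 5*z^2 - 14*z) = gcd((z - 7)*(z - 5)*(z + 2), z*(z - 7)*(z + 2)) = z^2 - 5*z - 14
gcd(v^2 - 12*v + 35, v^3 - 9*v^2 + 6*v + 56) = v - 7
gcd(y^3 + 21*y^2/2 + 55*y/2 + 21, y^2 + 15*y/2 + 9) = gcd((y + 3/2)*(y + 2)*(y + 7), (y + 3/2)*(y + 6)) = y + 3/2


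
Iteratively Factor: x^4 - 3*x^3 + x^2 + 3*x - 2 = (x - 1)*(x^3 - 2*x^2 - x + 2) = (x - 1)^2*(x^2 - x - 2) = (x - 2)*(x - 1)^2*(x + 1)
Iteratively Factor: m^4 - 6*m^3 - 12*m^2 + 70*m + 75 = (m - 5)*(m^3 - m^2 - 17*m - 15) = (m - 5)*(m + 1)*(m^2 - 2*m - 15) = (m - 5)*(m + 1)*(m + 3)*(m - 5)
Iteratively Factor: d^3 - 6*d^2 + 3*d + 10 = (d - 5)*(d^2 - d - 2) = (d - 5)*(d - 2)*(d + 1)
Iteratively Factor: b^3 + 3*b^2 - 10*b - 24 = (b - 3)*(b^2 + 6*b + 8) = (b - 3)*(b + 2)*(b + 4)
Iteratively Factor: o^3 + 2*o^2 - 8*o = (o - 2)*(o^2 + 4*o) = (o - 2)*(o + 4)*(o)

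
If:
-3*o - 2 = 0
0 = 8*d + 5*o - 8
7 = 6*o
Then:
No Solution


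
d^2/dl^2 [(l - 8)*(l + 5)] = 2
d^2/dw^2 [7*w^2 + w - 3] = 14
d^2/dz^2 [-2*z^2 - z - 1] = -4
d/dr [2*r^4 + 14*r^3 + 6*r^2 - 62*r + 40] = 8*r^3 + 42*r^2 + 12*r - 62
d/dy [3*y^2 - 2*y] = 6*y - 2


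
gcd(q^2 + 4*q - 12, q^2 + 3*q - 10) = q - 2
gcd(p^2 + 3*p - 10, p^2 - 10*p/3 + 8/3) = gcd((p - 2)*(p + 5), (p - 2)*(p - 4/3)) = p - 2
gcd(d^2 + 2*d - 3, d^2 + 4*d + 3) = d + 3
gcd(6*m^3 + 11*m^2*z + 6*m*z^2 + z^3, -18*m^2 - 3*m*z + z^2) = 3*m + z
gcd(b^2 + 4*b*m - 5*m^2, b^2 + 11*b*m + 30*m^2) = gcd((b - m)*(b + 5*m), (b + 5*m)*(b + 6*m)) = b + 5*m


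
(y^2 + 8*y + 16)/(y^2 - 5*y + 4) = (y^2 + 8*y + 16)/(y^2 - 5*y + 4)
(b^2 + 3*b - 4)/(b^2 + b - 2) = (b + 4)/(b + 2)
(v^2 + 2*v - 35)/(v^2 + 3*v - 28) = (v - 5)/(v - 4)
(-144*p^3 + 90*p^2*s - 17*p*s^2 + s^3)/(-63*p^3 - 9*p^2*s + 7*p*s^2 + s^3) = (48*p^2 - 14*p*s + s^2)/(21*p^2 + 10*p*s + s^2)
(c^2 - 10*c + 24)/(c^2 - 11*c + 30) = (c - 4)/(c - 5)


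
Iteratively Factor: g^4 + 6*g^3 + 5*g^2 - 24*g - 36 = (g - 2)*(g^3 + 8*g^2 + 21*g + 18) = (g - 2)*(g + 3)*(g^2 + 5*g + 6) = (g - 2)*(g + 2)*(g + 3)*(g + 3)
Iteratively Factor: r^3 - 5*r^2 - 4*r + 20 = (r - 5)*(r^2 - 4) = (r - 5)*(r + 2)*(r - 2)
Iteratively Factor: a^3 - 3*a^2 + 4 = (a + 1)*(a^2 - 4*a + 4) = (a - 2)*(a + 1)*(a - 2)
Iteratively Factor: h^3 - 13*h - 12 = (h - 4)*(h^2 + 4*h + 3) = (h - 4)*(h + 1)*(h + 3)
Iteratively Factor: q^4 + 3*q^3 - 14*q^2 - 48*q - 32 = (q + 4)*(q^3 - q^2 - 10*q - 8) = (q + 1)*(q + 4)*(q^2 - 2*q - 8) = (q + 1)*(q + 2)*(q + 4)*(q - 4)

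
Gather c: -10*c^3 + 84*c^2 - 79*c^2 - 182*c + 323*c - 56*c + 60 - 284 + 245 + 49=-10*c^3 + 5*c^2 + 85*c + 70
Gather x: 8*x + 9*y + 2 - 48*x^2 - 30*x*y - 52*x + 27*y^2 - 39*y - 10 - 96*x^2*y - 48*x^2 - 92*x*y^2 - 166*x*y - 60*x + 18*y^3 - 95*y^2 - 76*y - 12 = x^2*(-96*y - 96) + x*(-92*y^2 - 196*y - 104) + 18*y^3 - 68*y^2 - 106*y - 20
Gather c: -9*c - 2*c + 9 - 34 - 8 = -11*c - 33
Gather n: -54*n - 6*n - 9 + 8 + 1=-60*n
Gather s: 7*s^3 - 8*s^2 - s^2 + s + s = 7*s^3 - 9*s^2 + 2*s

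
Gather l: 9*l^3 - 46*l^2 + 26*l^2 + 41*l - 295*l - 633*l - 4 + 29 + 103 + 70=9*l^3 - 20*l^2 - 887*l + 198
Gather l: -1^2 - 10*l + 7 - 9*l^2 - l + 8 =-9*l^2 - 11*l + 14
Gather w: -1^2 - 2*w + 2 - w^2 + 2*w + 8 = 9 - w^2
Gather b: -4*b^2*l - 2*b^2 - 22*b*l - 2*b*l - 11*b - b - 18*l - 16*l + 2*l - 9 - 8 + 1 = b^2*(-4*l - 2) + b*(-24*l - 12) - 32*l - 16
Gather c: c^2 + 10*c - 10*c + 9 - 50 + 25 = c^2 - 16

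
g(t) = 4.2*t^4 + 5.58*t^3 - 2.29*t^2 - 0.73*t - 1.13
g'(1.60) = 103.61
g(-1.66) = 0.14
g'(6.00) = 4203.23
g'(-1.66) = -23.85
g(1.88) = 78.95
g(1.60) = 42.22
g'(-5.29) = -1995.05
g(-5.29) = 2401.67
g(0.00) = -1.13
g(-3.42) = 325.96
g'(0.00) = -0.73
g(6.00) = 6560.53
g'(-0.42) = 2.90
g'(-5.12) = -1793.31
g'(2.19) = 245.98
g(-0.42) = -1.51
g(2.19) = 141.51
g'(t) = 16.8*t^3 + 16.74*t^2 - 4.58*t - 0.73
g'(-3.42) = -461.30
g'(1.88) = 161.46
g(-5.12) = 2079.86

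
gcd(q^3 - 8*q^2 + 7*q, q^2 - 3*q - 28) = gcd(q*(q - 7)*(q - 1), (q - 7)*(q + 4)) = q - 7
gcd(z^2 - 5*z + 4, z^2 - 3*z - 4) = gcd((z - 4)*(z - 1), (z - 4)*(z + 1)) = z - 4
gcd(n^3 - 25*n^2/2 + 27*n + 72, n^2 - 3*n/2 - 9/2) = n + 3/2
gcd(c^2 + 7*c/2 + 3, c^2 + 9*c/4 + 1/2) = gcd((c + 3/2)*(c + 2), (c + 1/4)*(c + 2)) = c + 2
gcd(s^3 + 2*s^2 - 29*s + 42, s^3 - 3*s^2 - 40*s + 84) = s - 2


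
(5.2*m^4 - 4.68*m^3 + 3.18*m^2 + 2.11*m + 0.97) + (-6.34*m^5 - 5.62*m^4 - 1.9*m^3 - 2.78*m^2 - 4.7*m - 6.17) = -6.34*m^5 - 0.42*m^4 - 6.58*m^3 + 0.4*m^2 - 2.59*m - 5.2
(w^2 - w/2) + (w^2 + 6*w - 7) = 2*w^2 + 11*w/2 - 7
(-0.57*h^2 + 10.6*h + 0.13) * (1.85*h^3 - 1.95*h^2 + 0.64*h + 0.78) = -1.0545*h^5 + 20.7215*h^4 - 20.7943*h^3 + 6.0859*h^2 + 8.3512*h + 0.1014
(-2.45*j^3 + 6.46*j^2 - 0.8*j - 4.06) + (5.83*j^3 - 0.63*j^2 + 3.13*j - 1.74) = 3.38*j^3 + 5.83*j^2 + 2.33*j - 5.8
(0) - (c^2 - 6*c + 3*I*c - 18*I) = -c^2 + 6*c - 3*I*c + 18*I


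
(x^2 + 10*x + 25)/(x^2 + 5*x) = (x + 5)/x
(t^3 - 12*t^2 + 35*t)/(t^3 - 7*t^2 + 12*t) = (t^2 - 12*t + 35)/(t^2 - 7*t + 12)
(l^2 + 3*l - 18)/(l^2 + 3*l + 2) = (l^2 + 3*l - 18)/(l^2 + 3*l + 2)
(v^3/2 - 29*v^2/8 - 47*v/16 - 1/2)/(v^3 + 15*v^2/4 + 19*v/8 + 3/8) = (v - 8)/(2*(v + 3))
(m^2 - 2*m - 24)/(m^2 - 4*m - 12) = (m + 4)/(m + 2)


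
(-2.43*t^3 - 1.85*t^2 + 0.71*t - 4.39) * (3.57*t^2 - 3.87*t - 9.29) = -8.6751*t^5 + 2.7996*t^4 + 32.2689*t^3 - 1.2335*t^2 + 10.3934*t + 40.7831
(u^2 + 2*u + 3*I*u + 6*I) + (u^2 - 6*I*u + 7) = 2*u^2 + 2*u - 3*I*u + 7 + 6*I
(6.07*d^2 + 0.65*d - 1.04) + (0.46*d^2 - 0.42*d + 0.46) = 6.53*d^2 + 0.23*d - 0.58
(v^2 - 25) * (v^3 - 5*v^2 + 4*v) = v^5 - 5*v^4 - 21*v^3 + 125*v^2 - 100*v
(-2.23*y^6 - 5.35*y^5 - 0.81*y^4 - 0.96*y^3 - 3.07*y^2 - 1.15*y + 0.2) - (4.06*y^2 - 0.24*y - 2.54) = -2.23*y^6 - 5.35*y^5 - 0.81*y^4 - 0.96*y^3 - 7.13*y^2 - 0.91*y + 2.74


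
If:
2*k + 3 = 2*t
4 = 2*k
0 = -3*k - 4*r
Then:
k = 2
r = -3/2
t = 7/2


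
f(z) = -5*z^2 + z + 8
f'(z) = 1 - 10*z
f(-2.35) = -21.96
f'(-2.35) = 24.50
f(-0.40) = 6.80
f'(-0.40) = 5.00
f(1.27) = 1.21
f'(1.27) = -11.70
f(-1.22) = -0.66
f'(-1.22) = 13.20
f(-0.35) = 7.04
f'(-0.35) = 4.50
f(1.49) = -1.61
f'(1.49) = -13.90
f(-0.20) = 7.60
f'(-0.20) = 3.00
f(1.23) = 1.67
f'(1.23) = -11.30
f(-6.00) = -178.00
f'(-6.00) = 61.00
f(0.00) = 8.00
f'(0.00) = 1.00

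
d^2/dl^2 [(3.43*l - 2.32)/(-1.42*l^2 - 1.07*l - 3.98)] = (-(2.84*l + 1.07)*(3.43*l - 2.32)*(5.68*l + 2.14) + (29.2236*l + 0.751400000000002)*(1.42*l^2 + 1.07*l + 3.98))/(1.42*l^2 + 1.07*l + 3.98)^3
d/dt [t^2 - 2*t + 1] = 2*t - 2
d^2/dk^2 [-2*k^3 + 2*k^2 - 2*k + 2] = 4 - 12*k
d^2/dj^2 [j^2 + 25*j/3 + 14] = 2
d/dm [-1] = 0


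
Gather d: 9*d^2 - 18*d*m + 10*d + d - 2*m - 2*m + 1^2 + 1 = 9*d^2 + d*(11 - 18*m) - 4*m + 2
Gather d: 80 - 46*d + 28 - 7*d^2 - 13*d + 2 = -7*d^2 - 59*d + 110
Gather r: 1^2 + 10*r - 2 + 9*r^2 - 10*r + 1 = 9*r^2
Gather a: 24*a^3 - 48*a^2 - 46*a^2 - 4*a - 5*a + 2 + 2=24*a^3 - 94*a^2 - 9*a + 4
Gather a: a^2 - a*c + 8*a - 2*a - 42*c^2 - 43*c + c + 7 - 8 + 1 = a^2 + a*(6 - c) - 42*c^2 - 42*c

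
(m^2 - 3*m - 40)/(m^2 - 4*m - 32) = (m + 5)/(m + 4)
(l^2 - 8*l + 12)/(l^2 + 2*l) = (l^2 - 8*l + 12)/(l*(l + 2))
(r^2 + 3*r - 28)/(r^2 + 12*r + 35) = (r - 4)/(r + 5)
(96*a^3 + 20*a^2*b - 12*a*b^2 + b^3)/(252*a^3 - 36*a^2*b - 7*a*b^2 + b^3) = (16*a^2 + 6*a*b - b^2)/(42*a^2 + a*b - b^2)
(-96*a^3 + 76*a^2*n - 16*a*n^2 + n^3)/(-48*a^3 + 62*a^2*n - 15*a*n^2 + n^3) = (2*a - n)/(a - n)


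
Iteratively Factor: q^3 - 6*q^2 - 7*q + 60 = (q + 3)*(q^2 - 9*q + 20) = (q - 5)*(q + 3)*(q - 4)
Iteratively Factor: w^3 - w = (w)*(w^2 - 1) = w*(w - 1)*(w + 1)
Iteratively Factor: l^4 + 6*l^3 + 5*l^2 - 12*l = (l - 1)*(l^3 + 7*l^2 + 12*l) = (l - 1)*(l + 4)*(l^2 + 3*l) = (l - 1)*(l + 3)*(l + 4)*(l)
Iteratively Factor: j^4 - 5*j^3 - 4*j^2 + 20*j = (j - 2)*(j^3 - 3*j^2 - 10*j) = (j - 2)*(j + 2)*(j^2 - 5*j) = (j - 5)*(j - 2)*(j + 2)*(j)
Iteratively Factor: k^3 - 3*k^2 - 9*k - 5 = (k + 1)*(k^2 - 4*k - 5) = (k + 1)^2*(k - 5)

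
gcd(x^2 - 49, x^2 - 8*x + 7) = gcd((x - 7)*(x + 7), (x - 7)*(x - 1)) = x - 7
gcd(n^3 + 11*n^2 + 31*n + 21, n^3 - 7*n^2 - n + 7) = n + 1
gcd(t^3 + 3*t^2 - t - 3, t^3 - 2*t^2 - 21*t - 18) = t^2 + 4*t + 3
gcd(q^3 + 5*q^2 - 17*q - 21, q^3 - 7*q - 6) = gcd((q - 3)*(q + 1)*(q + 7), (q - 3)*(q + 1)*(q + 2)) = q^2 - 2*q - 3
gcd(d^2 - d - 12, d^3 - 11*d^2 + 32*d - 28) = 1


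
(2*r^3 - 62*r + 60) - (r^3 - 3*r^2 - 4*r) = r^3 + 3*r^2 - 58*r + 60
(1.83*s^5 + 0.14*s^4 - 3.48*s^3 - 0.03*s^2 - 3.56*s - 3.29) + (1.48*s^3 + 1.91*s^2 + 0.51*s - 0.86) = 1.83*s^5 + 0.14*s^4 - 2.0*s^3 + 1.88*s^2 - 3.05*s - 4.15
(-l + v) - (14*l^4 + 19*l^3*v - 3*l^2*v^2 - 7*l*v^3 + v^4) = -14*l^4 - 19*l^3*v + 3*l^2*v^2 + 7*l*v^3 - l - v^4 + v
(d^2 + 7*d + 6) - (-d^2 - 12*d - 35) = 2*d^2 + 19*d + 41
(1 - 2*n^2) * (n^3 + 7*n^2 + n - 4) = -2*n^5 - 14*n^4 - n^3 + 15*n^2 + n - 4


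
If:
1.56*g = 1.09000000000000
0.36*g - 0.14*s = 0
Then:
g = 0.70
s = 1.80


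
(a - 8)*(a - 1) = a^2 - 9*a + 8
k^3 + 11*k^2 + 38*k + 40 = (k + 2)*(k + 4)*(k + 5)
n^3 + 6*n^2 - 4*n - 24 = (n - 2)*(n + 2)*(n + 6)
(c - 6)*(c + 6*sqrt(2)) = c^2 - 6*c + 6*sqrt(2)*c - 36*sqrt(2)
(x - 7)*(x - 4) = x^2 - 11*x + 28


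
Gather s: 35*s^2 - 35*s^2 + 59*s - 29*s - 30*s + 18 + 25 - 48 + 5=0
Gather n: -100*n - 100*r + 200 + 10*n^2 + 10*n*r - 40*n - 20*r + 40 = 10*n^2 + n*(10*r - 140) - 120*r + 240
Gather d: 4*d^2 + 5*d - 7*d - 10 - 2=4*d^2 - 2*d - 12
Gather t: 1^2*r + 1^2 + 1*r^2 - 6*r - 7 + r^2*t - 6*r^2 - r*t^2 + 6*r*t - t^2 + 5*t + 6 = -5*r^2 - 5*r + t^2*(-r - 1) + t*(r^2 + 6*r + 5)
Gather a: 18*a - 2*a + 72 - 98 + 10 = 16*a - 16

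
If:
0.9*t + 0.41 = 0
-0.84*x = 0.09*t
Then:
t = -0.46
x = 0.05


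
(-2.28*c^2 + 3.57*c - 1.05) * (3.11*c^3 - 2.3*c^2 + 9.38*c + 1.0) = -7.0908*c^5 + 16.3467*c^4 - 32.8629*c^3 + 33.6216*c^2 - 6.279*c - 1.05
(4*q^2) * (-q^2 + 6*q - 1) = -4*q^4 + 24*q^3 - 4*q^2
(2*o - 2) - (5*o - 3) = 1 - 3*o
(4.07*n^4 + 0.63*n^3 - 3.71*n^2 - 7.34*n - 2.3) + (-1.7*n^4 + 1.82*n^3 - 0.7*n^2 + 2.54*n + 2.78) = 2.37*n^4 + 2.45*n^3 - 4.41*n^2 - 4.8*n + 0.48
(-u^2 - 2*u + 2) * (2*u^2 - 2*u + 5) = -2*u^4 - 2*u^3 + 3*u^2 - 14*u + 10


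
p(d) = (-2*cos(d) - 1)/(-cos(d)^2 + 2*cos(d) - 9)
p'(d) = (-2*sin(d)*cos(d) + 2*sin(d))*(-2*cos(d) - 1)/(-cos(d)^2 + 2*cos(d) - 9)^2 + 2*sin(d)/(-cos(d)^2 + 2*cos(d) - 9) = 2*(cos(d)^2 + cos(d) - 10)*sin(d)/(sin(d)^2 + 2*cos(d) - 10)^2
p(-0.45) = 0.35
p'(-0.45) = 0.11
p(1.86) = 0.04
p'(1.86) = -0.21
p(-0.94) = 0.27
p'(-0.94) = 0.22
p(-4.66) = 0.10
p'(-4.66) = -0.24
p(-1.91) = 0.03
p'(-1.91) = 0.20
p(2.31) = -0.03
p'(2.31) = -0.13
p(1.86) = 0.04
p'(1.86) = -0.21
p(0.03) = 0.37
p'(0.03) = -0.01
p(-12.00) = 0.33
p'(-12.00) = -0.14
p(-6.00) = 0.36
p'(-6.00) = -0.07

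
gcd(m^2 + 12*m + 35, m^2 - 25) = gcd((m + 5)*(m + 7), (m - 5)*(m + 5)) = m + 5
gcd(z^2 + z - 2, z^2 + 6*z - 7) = z - 1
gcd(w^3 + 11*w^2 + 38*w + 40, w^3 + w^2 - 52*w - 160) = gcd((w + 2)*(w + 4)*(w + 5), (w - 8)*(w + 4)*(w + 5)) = w^2 + 9*w + 20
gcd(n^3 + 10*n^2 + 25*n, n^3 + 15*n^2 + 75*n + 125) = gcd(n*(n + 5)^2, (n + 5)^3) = n^2 + 10*n + 25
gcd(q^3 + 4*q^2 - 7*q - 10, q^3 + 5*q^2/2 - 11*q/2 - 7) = q^2 - q - 2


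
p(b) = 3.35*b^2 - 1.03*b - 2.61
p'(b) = 6.7*b - 1.03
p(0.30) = -2.62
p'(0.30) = 0.98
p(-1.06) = 2.25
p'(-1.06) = -8.13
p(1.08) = 0.19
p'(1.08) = 6.21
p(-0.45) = -1.47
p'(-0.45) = -4.04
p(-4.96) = 84.91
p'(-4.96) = -34.26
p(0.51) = -2.26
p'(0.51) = 2.39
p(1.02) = -0.18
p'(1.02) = 5.80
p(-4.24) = 61.98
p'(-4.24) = -29.44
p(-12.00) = 492.15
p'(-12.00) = -81.43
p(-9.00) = 278.01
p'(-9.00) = -61.33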